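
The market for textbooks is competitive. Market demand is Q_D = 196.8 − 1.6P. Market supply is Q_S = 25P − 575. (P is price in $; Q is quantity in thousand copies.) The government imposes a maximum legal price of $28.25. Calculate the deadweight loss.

In inverse form: demand P = 123 − 0.625Q, supply P = 23 + 0.04Q.
Competitive equilibrium: 123 − 0.625Q = 23 + 0.04Q → Q* = 150.3759, P* = 29.015.
At the ceiling P = 28.25, quantity supplied = (28.25 − 23)/0.04 = 131.25.
Willingness to pay at Q' = 131.25: 123 − 0.625·131.25 = 40.9688.
ΔQ = 150.3759 − 131.25 = 19.1259; wedge = 40.9688 − 28.25 = 12.7188.
The triangle = ½ × 19.1259 × 12.7188 = $121.63 thousand.

$121.63 thousand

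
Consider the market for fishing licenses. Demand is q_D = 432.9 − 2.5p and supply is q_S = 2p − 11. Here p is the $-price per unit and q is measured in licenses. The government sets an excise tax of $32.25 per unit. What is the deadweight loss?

$577.81

In inverse form: demand p = 173.16 − 0.4q, supply p = 5.5 + 0.5q.
Competitive equilibrium: 173.16 − 0.4q = 5.5 + 0.5q → q* = 186.2889, p* = 98.6444.
With the tax, the buyer price exceeds the seller price by 32.25: (173.16 − 0.4q) − (5.5 + 0.5q) = 32.25 → q' = 150.4556.
Δq = 186.2889 − 150.4556 = 35.8333; the wedge equals the tax, 32.25.
Welfare loss = ½ × 35.8333 × 32.25 = $577.81.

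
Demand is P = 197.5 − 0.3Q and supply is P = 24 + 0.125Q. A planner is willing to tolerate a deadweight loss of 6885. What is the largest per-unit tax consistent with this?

76.5

Competitive equilibrium: 197.5 − 0.3Q = 24 + 0.125Q → Q* = 408.2353, P* = 75.0294.
A tax t gives ΔQ = t/0.425 and wedge t, so DWL = t²/0.85.
t²/0.85 = 6885 → t² = 5852.25 → t = 76.5.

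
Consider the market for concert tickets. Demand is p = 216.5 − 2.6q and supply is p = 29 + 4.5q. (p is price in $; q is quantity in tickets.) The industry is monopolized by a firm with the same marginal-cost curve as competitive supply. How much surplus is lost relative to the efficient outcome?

Competitive equilibrium: 216.5 − 2.6q = 29 + 4.5q → q* = 26.4085, p* = 147.838.
Marginal revenue: MR = 216.5 − 5.2q. Set MR = MC: 216.5 − 5.2q = 29 + 4.5q → q_m = 19.3299.
Price p_m = 216.5 − 2.6·19.3299 = 166.2423; MC(q_m) = 29 + 4.5·19.3299 = 115.9846.
Competitive q* = 26.4085, so Δq = 7.0786; wedge = 166.2423 − 115.9846 = 50.2577.
Deadweight loss = ½ × 7.0786 × 50.2577 = $177.88.

$177.88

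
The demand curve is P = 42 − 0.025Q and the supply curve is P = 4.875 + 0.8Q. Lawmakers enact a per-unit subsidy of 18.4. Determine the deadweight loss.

Competitive equilibrium: 42 − 0.025Q = 4.875 + 0.8Q → Q* = 45, P* = 40.875.
The subsidy lowers effective supply by 18.4: P = 0.8Q − 13.525.
New quantity: 42 − 0.025Q = 0.8Q − 13.525 → Q' = 67.303.
Overproduction ΔQ = 67.303 − 45 = 22.303; wedge = subsidy = 18.4.
Deadweight loss = ½ × 22.303 × 18.4 = 205.19.

205.19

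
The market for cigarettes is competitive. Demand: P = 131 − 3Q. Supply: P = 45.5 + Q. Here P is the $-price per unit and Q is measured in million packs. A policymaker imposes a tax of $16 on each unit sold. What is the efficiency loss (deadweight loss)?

Competitive equilibrium: 131 − 3Q = 45.5 + Q → Q* = 21.375, P* = 66.875.
With the tax, the buyer price exceeds the seller price by 16: (131 − 3Q) − (45.5 + Q) = 16 → Q' = 17.375.
ΔQ = 21.375 − 17.375 = 4; the wedge equals the tax, 16.
Deadweight loss = ½ × 4 × 16 = $32 million.

$32 million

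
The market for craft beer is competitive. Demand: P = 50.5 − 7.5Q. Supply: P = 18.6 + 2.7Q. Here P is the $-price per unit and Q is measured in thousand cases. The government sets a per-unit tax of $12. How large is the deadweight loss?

$7.06 thousand

Competitive equilibrium: 50.5 − 7.5Q = 18.6 + 2.7Q → Q* = 3.1275, P* = 27.0441.
With the tax, the buyer price exceeds the seller price by 12: (50.5 − 7.5Q) − (18.6 + 2.7Q) = 12 → Q' = 1.951.
ΔQ = 3.1275 − 1.951 = 1.1765; the wedge equals the tax, 12.
Deadweight loss = ½ × 1.1765 × 12 = $7.06 thousand.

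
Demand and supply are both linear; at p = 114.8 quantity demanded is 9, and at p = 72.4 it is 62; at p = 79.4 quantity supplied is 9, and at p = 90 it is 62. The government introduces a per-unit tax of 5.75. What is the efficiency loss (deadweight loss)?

16.53

Demand slope = (72.4 − 114.8)/(62 − 9) = −0.8, so p = 122 − 0.8q.
Supply slope = (90 − 79.4)/(62 − 9) = 0.2, so p = 77.6 + 0.2q.
Competitive equilibrium: 122 − 0.8q = 77.6 + 0.2q → q* = 44.4, p* = 86.48.
With the tax, the buyer price exceeds the seller price by 5.75: (122 − 0.8q) − (77.6 + 0.2q) = 5.75 → q' = 38.65.
Δq = 44.4 − 38.65 = 5.75; the wedge equals the tax, 5.75.
The triangle = ½ × 5.75 × 5.75 = 16.53.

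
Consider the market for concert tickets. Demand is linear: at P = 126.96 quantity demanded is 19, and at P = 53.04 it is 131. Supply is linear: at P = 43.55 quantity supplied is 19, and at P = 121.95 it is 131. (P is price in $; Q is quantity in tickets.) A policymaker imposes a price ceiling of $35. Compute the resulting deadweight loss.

$3678.05

Demand slope = (53.04 − 126.96)/(131 − 19) = −0.66, so P = 139.5 − 0.66Q.
Supply slope = (121.95 − 43.55)/(131 − 19) = 0.7, so P = 30.25 + 0.7Q.
Competitive equilibrium: 139.5 − 0.66Q = 30.25 + 0.7Q → Q* = 80.3309, P* = 86.4816.
At the ceiling P = 35, quantity supplied = (35 − 30.25)/0.7 = 6.7857.
Willingness to pay at Q' = 6.7857: 139.5 − 0.66·6.7857 = 135.0214.
ΔQ = 80.3309 − 6.7857 = 73.5452; wedge = 135.0214 − 35 = 100.0214.
The triangle = ½ × 73.5452 × 100.0214 = $3678.05.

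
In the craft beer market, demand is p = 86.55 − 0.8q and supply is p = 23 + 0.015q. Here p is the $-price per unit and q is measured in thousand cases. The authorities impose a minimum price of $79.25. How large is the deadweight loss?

$1931.71 thousand

Competitive equilibrium: 86.55 − 0.8q = 23 + 0.015q → q* = 77.9755, p* = 24.1696.
At the floor p = 79.25, quantity demanded = (86.55 − 79.25)/0.8 = 9.125.
Sellers' marginal cost at q' = 9.125: 23 + 0.015·9.125 = 23.1369.
Δq = 77.9755 − 9.125 = 68.8505; wedge = 79.25 − 23.1369 = 56.1131.
DWL = ½ × 68.8505 × 56.1131 = $1931.71 thousand.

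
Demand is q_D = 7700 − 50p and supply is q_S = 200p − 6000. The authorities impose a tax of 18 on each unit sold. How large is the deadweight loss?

In inverse form: demand p = 154 − 0.02q, supply p = 30 + 0.005q.
Competitive equilibrium: 154 − 0.02q = 30 + 0.005q → q* = 4960, p* = 54.8.
With the tax, the buyer price exceeds the seller price by 18: (154 − 0.02q) − (30 + 0.005q) = 18 → q' = 4240.
Δq = 4960 − 4240 = 720; the wedge equals the tax, 18.
Deadweight loss = ½ × 720 × 18 = 6480.

6480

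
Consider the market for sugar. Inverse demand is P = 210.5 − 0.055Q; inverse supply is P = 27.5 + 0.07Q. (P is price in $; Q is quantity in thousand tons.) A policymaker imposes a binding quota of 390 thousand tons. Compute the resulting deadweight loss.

Competitive equilibrium: 210.5 − 0.055Q = 27.5 + 0.07Q → Q* = 1464, P* = 129.98.
At Q = 390: demand price = 210.5 − 0.055·390 = 189.05; supply price = 27.5 + 0.07·390 = 54.8.
ΔQ = 1464 − 390 = 1074; wedge = 189.05 − 54.8 = 134.25.
DWL = ½ × 1074 × 134.25 = $72092.25 thousand.

$72092.25 thousand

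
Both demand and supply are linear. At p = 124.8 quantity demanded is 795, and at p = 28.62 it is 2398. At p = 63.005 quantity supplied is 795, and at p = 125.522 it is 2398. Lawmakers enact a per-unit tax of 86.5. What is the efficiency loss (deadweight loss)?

Demand slope = (28.62 − 124.8)/(2398 − 795) = −0.06, so p = 172.5 − 0.06q.
Supply slope = (125.522 − 63.005)/(2398 − 795) = 0.039, so p = 32 + 0.039q.
Competitive equilibrium: 172.5 − 0.06q = 32 + 0.039q → q* = 1419.1919, p* = 87.3485.
With the tax, the buyer price exceeds the seller price by 86.5: (172.5 − 0.06q) − (32 + 0.039q) = 86.5 → q' = 545.4545.
Δq = 1419.1919 − 545.4545 = 873.7374; the wedge equals the tax, 86.5.
Deadweight loss = ½ × 873.7374 × 86.5 = 37789.14.

37789.14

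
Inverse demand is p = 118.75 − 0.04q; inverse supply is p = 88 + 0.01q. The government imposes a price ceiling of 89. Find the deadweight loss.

Competitive equilibrium: 118.75 − 0.04q = 88 + 0.01q → q* = 615, p* = 94.15.
At the ceiling p = 89, quantity supplied = (89 − 88)/0.01 = 100.
Willingness to pay at q' = 100: 118.75 − 0.04·100 = 114.75.
Δq = 615 − 100 = 515; wedge = 114.75 − 89 = 25.75.
Welfare loss = ½ × 515 × 25.75 = 6630.625.

6630.625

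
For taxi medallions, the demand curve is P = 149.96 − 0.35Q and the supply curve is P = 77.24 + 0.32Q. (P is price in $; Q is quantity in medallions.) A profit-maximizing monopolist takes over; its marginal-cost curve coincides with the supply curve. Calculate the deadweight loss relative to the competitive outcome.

Competitive equilibrium: 149.96 − 0.35Q = 77.24 + 0.32Q → Q* = 108.5373, P* = 111.9719.
Marginal revenue: MR = 149.96 − 0.7Q. Set MR = MC: 149.96 − 0.7Q = 77.24 + 0.32Q → Q_m = 71.2941.
Price P_m = 149.96 − 0.35·71.2941 = 125.0071; MC(Q_m) = 77.24 + 0.32·71.2941 = 100.0541.
Competitive Q* = 108.5373, so ΔQ = 37.2432; wedge = 125.0071 − 100.0541 = 24.953.
The triangle = ½ × 37.2432 × 24.953 = $464.66.

$464.66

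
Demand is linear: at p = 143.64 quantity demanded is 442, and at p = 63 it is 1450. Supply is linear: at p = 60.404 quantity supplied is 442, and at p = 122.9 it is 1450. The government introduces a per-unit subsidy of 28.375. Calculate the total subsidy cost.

34844.30

Demand slope = (63 − 143.64)/(1450 − 442) = −0.08, so p = 179 − 0.08q.
Supply slope = (122.9 − 60.404)/(1450 − 442) = 0.062, so p = 33 + 0.062q.
Competitive equilibrium: 179 − 0.08q = 33 + 0.062q → q* = 1028.169, p* = 96.7465.
The subsidy lowers effective supply by 28.375: p = 4.625 + 0.062q.
New quantity: 179 − 0.08q = 4.625 + 0.062q → q' = 1227.993.
Total subsidy cost = 28.375 × 1227.993 = 34844.30.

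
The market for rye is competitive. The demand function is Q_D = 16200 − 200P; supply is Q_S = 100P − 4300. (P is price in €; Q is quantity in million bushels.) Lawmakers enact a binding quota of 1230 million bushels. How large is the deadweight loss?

€12740.08 million

In inverse form: demand P = 81 − 0.005Q, supply P = 43 + 0.01Q.
Competitive equilibrium: 81 − 0.005Q = 43 + 0.01Q → Q* = 2533.3333, P* = 68.3333.
At Q = 1230: demand price = 81 − 0.005·1230 = 74.85; supply price = 43 + 0.01·1230 = 55.3.
ΔQ = 2533.3333 − 1230 = 1303.3333; wedge = 74.85 − 55.3 = 19.55.
Deadweight loss = ½ × 1303.3333 × 19.55 = €12740.08 million.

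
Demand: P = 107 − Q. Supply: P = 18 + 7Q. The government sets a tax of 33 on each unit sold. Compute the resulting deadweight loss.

68.06

Competitive equilibrium: 107 − Q = 18 + 7Q → Q* = 11.125, P* = 95.875.
With the tax, the buyer price exceeds the seller price by 33: (107 − Q) − (18 + 7Q) = 33 → Q' = 7.
ΔQ = 11.125 − 7 = 4.125; the wedge equals the tax, 33.
Welfare loss = ½ × 4.125 × 33 = 68.06.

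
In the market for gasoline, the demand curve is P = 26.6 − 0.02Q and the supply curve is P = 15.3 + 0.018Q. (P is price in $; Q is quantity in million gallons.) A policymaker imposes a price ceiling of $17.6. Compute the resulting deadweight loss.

Competitive equilibrium: 26.6 − 0.02Q = 15.3 + 0.018Q → Q* = 297.36842, P* = 20.65263.
At the ceiling P = 17.6, quantity supplied = (17.6 − 15.3)/0.018 = 127.77778.
Willingness to pay at Q' = 127.77778: 26.6 − 0.02·127.77778 = 24.04444.
ΔQ = 297.36842 − 127.77778 = 169.59064; wedge = 24.04444 − 17.6 = 6.44444.
Deadweight loss = ½ × 169.59064 × 6.44444 = $546.46 million.

$546.46 million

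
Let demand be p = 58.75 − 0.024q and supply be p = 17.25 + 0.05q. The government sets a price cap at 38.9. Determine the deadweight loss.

Competitive equilibrium: 58.75 − 0.024q = 17.25 + 0.05q → q* = 560.8108, p* = 45.2905.
At the ceiling p = 38.9, quantity supplied = (38.9 − 17.25)/0.05 = 433.
Willingness to pay at q' = 433: 58.75 − 0.024·433 = 48.358.
Δq = 560.8108 − 433 = 127.8108; wedge = 48.358 − 38.9 = 9.458.
Deadweight loss = ½ × 127.8108 × 9.458 = 604.42.

604.42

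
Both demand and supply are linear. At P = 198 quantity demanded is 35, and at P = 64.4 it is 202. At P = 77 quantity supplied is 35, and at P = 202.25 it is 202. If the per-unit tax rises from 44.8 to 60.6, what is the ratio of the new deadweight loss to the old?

1.830

Demand slope = (64.4 − 198)/(202 − 35) = −0.8, so P = 226 − 0.8Q.
Supply slope = (202.25 − 77)/(202 − 35) = 0.75, so P = 50.75 + 0.75Q.
Competitive equilibrium: 226 − 0.8Q = 50.75 + 0.75Q → Q* = 113.0645, P* = 135.5484.
For a per-unit tax t: ΔQ = t/1.55, so DWL = ½·t·(t/1.55) = t²/3.1.
At t = 44.8: DWL = 647.432. At t = 60.6: DWL = 1184.632.
Ratio = (60.6/44.8)² = 1.830.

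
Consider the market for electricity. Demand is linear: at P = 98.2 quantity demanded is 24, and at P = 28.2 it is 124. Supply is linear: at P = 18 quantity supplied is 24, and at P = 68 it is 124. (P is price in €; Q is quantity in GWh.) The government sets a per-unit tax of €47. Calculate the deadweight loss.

€920.42

Demand slope = (28.2 − 98.2)/(124 − 24) = −0.7, so P = 115 − 0.7Q.
Supply slope = (68 − 18)/(124 − 24) = 0.5, so P = 6 + 0.5Q.
Competitive equilibrium: 115 − 0.7Q = 6 + 0.5Q → Q* = 90.8333, P* = 51.4167.
With the tax, the buyer price exceeds the seller price by 47: (115 − 0.7Q) − (6 + 0.5Q) = 47 → Q' = 51.6667.
ΔQ = 90.8333 − 51.6667 = 39.1666; the wedge equals the tax, 47.
DWL = ½ × 39.1666 × 47 = €920.42.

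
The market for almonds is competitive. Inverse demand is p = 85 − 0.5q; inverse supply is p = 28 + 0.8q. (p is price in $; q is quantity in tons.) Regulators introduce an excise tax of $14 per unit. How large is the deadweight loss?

$75.38

Competitive equilibrium: 85 − 0.5q = 28 + 0.8q → q* = 43.84615, p* = 63.07692.
With the tax, the buyer price exceeds the seller price by 14: (85 − 0.5q) − (28 + 0.8q) = 14 → q' = 33.07692.
Δq = 43.84615 − 33.07692 = 10.76923; the wedge equals the tax, 14.
Welfare loss = ½ × 10.76923 × 14 = $75.38.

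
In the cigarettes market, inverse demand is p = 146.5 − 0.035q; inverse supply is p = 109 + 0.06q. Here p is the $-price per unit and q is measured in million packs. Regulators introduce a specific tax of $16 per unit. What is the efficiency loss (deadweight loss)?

Competitive equilibrium: 146.5 − 0.035q = 109 + 0.06q → q* = 394.7368, p* = 132.6842.
With the tax, the buyer price exceeds the seller price by 16: (146.5 − 0.035q) − (109 + 0.06q) = 16 → q' = 226.3158.
Δq = 394.7368 − 226.3158 = 168.421; the wedge equals the tax, 16.
Welfare loss = ½ × 168.421 × 16 = $1347.37 million.

$1347.37 million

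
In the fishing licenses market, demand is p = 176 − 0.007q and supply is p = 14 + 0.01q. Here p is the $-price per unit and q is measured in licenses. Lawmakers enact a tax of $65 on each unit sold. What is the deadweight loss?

$124264.71

Competitive equilibrium: 176 − 0.007q = 14 + 0.01q → q* = 9529.4118, p* = 109.2941.
With the tax, the buyer price exceeds the seller price by 65: (176 − 0.007q) − (14 + 0.01q) = 65 → q' = 5705.8824.
Δq = 9529.4118 − 5705.8824 = 3823.5294; the wedge equals the tax, 65.
The triangle = ½ × 3823.5294 × 65 = $124264.71.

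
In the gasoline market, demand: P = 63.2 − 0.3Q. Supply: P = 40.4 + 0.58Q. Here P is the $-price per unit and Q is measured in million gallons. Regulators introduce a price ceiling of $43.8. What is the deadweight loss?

Competitive equilibrium: 63.2 − 0.3Q = 40.4 + 0.58Q → Q* = 25.9091, P* = 55.4273.
At the ceiling P = 43.8, quantity supplied = (43.8 − 40.4)/0.58 = 5.8621.
Willingness to pay at Q' = 5.8621: 63.2 − 0.3·5.8621 = 61.4414.
ΔQ = 25.9091 − 5.8621 = 20.047; wedge = 61.4414 − 43.8 = 17.6414.
Deadweight loss = ½ × 20.047 × 17.6414 = $176.83 million.

$176.83 million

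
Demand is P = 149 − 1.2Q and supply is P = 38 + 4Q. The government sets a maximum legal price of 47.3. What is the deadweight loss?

Competitive equilibrium: 149 − 1.2Q = 38 + 4Q → Q* = 21.3462, P* = 123.3846.
At the ceiling P = 47.3, quantity supplied = (47.3 − 38)/4 = 2.325.
Willingness to pay at Q' = 2.325: 149 − 1.2·2.325 = 146.21.
ΔQ = 21.3462 − 2.325 = 19.0212; wedge = 146.21 − 47.3 = 98.91.
Deadweight loss = ½ × 19.0212 × 98.91 = 940.69.

940.69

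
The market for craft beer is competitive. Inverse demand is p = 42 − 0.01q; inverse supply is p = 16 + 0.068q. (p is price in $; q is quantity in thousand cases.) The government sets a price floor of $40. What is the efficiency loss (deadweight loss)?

Competitive equilibrium: 42 − 0.01q = 16 + 0.068q → q* = 333.3333, p* = 38.6667.
At the floor p = 40, quantity demanded = (42 − 40)/0.01 = 200.
Sellers' marginal cost at q' = 200: 16 + 0.068·200 = 29.6.
Δq = 333.3333 − 200 = 133.3333; wedge = 40 − 29.6 = 10.4.
DWL = ½ × 133.3333 × 10.4 = $693.33 thousand.

$693.33 thousand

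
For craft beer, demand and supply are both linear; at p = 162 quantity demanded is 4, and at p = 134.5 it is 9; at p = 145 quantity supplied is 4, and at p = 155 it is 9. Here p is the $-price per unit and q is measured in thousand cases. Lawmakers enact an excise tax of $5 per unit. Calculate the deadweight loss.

Demand slope = (134.5 − 162)/(9 − 4) = −5.5, so p = 184 − 5.5q.
Supply slope = (155 − 145)/(9 − 4) = 2, so p = 137 + 2q.
Competitive equilibrium: 184 − 5.5q = 137 + 2q → q* = 6.2667, p* = 149.5333.
With the tax, the buyer price exceeds the seller price by 5: (184 − 5.5q) − (137 + 2q) = 5 → q' = 5.6.
Δq = 6.2667 − 5.6 = 0.6667; the wedge equals the tax, 5.
Deadweight loss = ½ × 0.6667 × 5 = $1.67 thousand.

$1.67 thousand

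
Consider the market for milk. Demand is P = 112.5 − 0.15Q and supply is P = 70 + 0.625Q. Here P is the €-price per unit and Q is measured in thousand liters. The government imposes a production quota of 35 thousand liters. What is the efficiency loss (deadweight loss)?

€152.51 thousand

Competitive equilibrium: 112.5 − 0.15Q = 70 + 0.625Q → Q* = 54.8387, P* = 104.2742.
At Q = 35: demand price = 112.5 − 0.15·35 = 107.25; supply price = 70 + 0.625·35 = 91.875.
ΔQ = 54.8387 − 35 = 19.8387; wedge = 107.25 − 91.875 = 15.375.
DWL = ½ × 19.8387 × 15.375 = €152.51 thousand.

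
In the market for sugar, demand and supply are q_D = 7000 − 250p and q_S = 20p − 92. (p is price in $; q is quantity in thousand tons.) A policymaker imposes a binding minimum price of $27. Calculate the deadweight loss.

In inverse form: demand p = 28 − 0.004q, supply p = 4.6 + 0.05q.
Competitive equilibrium: 28 − 0.004q = 4.6 + 0.05q → q* = 433.3333, p* = 26.2667.
At the floor p = 27, quantity demanded = (28 − 27)/0.004 = 250.
Sellers' marginal cost at q' = 250: 4.6 + 0.05·250 = 17.1.
Δq = 433.3333 − 250 = 183.3333; wedge = 27 − 17.1 = 9.9.
DWL = ½ × 183.3333 × 9.9 = $907.50 thousand.

$907.50 thousand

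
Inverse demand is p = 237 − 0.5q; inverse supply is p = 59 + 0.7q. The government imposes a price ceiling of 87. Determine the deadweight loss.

7041.67

Competitive equilibrium: 237 − 0.5q = 59 + 0.7q → q* = 148.33333, p* = 162.83333.
At the ceiling p = 87, quantity supplied = (87 − 59)/0.7 = 40.
Willingness to pay at q' = 40: 237 − 0.5·40 = 217.
Δq = 148.33333 − 40 = 108.33333; wedge = 217 − 87 = 130.
Deadweight loss = ½ × 108.33333 × 130 = 7041.67.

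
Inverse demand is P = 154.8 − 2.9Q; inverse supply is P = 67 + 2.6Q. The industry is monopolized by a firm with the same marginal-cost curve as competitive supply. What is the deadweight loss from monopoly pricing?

83.53

Competitive equilibrium: 154.8 − 2.9Q = 67 + 2.6Q → Q* = 15.9636, P* = 108.5055.
Marginal revenue: MR = 154.8 − 5.8Q. Set MR = MC: 154.8 − 5.8Q = 67 + 2.6Q → Q_m = 10.4524.
Price P_m = 154.8 − 2.9·10.4524 = 124.488; MC(Q_m) = 67 + 2.6·10.4524 = 94.1762.
Competitive Q* = 15.9636, so ΔQ = 5.5112; wedge = 124.488 − 94.1762 = 30.3118.
The triangle = ½ × 5.5112 × 30.3118 = 83.53.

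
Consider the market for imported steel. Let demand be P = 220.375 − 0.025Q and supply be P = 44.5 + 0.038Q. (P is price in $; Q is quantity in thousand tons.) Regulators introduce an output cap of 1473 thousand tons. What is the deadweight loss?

$54774.776 thousand

Competitive equilibrium: 220.375 − 0.025Q = 44.5 + 0.038Q → Q* = 2791.66667, P* = 150.58333.
At Q = 1473: demand price = 220.375 − 0.025·1473 = 183.55; supply price = 44.5 + 0.038·1473 = 100.474.
ΔQ = 2791.66667 − 1473 = 1318.66667; wedge = 183.55 − 100.474 = 83.076.
Welfare loss = ½ × 1318.66667 × 83.076 = $54774.776 thousand.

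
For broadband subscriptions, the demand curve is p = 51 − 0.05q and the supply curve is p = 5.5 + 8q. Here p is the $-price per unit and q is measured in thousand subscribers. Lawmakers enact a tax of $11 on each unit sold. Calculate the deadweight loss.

$7.52 thousand

Competitive equilibrium: 51 − 0.05q = 5.5 + 8q → q* = 5.6522, p* = 50.7174.
With the tax, the buyer price exceeds the seller price by 11: (51 − 0.05q) − (5.5 + 8q) = 11 → q' = 4.2857.
Δq = 5.6522 − 4.2857 = 1.3665; the wedge equals the tax, 11.
The triangle = ½ × 1.3665 × 11 = $7.52 thousand.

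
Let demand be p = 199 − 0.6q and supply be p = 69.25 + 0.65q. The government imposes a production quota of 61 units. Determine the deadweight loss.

1144.90

Competitive equilibrium: 199 − 0.6q = 69.25 + 0.65q → q* = 103.8, p* = 136.72.
At q = 61: demand price = 199 − 0.6·61 = 162.4; supply price = 69.25 + 0.65·61 = 108.9.
Δq = 103.8 − 61 = 42.8; wedge = 162.4 − 108.9 = 53.5.
Welfare loss = ½ × 42.8 × 53.5 = 1144.90.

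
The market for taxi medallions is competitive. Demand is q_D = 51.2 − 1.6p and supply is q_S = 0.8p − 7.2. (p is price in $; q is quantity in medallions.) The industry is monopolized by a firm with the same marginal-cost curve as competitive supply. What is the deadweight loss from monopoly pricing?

In inverse form: demand p = 32 − 0.625q, supply p = 9 + 1.25q.
Competitive equilibrium: 32 − 0.625q = 9 + 1.25q → q* = 12.2667, p* = 24.3333.
Marginal revenue: MR = 32 − 1.25q. Set MR = MC: 32 − 1.25q = 9 + 1.25q → q_m = 9.2.
Price p_m = 32 − 0.625·9.2 = 26.25; MC(q_m) = 9 + 1.25·9.2 = 20.5.
Competitive q* = 12.2667, so Δq = 3.0667; wedge = 26.25 − 20.5 = 5.75.
DWL = ½ × 3.0667 × 5.75 = $8.82.

$8.82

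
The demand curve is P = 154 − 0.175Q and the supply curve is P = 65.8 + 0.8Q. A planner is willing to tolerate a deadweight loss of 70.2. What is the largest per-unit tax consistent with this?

Competitive equilibrium: 154 − 0.175Q = 65.8 + 0.8Q → Q* = 90.4615, P* = 138.1692.
A tax t gives ΔQ = t/0.975 and wedge t, so DWL = t²/1.95.
t²/1.95 = 70.2 → t² = 136.89 → t = 11.7.

11.7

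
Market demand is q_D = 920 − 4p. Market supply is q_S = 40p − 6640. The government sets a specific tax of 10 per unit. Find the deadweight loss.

In inverse form: demand p = 230 − 0.25q, supply p = 166 + 0.025q.
Competitive equilibrium: 230 − 0.25q = 166 + 0.025q → q* = 232.7273, p* = 171.8182.
With the tax, the buyer price exceeds the seller price by 10: (230 − 0.25q) − (166 + 0.025q) = 10 → q' = 196.3636.
Δq = 232.7273 − 196.3636 = 36.3637; the wedge equals the tax, 10.
Deadweight loss = ½ × 36.3637 × 10 = 181.82.

181.82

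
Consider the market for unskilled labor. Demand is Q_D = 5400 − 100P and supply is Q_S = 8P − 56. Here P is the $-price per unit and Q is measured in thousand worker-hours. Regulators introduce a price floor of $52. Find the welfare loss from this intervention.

$1481.48 thousand

In inverse form: demand P = 54 − 0.01Q, supply P = 7 + 0.125Q.
Competitive equilibrium: 54 − 0.01Q = 7 + 0.125Q → Q* = 348.1481, P* = 50.5185.
At the floor P = 52, quantity demanded = (54 − 52)/0.01 = 200.
Sellers' marginal cost at Q' = 200: 7 + 0.125·200 = 32.
ΔQ = 348.1481 − 200 = 148.1481; wedge = 52 − 32 = 20.
DWL = ½ × 148.1481 × 20 = $1481.48 thousand.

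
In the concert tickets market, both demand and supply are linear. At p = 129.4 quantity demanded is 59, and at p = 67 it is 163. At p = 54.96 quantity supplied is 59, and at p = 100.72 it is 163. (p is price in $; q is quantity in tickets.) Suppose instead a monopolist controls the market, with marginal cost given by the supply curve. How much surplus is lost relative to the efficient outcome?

$1186.73

Demand slope = (67 − 129.4)/(163 − 59) = −0.6, so p = 164.8 − 0.6q.
Supply slope = (100.72 − 54.96)/(163 − 59) = 0.44, so p = 29 + 0.44q.
Competitive equilibrium: 164.8 − 0.6q = 29 + 0.44q → q* = 130.5769, p* = 86.4538.
Marginal revenue: MR = 164.8 − 1.2q. Set MR = MC: 164.8 − 1.2q = 29 + 0.44q → q_m = 82.8049.
Price p_m = 164.8 − 0.6·82.8049 = 115.1171; MC(q_m) = 29 + 0.44·82.8049 = 65.4342.
Competitive q* = 130.5769, so Δq = 47.772; wedge = 115.1171 − 65.4342 = 49.6829.
Welfare loss = ½ × 47.772 × 49.6829 = $1186.73.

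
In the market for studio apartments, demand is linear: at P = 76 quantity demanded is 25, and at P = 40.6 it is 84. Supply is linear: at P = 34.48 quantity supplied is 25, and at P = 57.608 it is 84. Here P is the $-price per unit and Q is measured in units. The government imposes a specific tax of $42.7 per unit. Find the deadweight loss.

$919

Demand slope = (40.6 − 76)/(84 − 25) = −0.6, so P = 91 − 0.6Q.
Supply slope = (57.608 − 34.48)/(84 − 25) = 0.392, so P = 24.68 + 0.392Q.
Competitive equilibrium: 91 − 0.6Q = 24.68 + 0.392Q → Q* = 66.8548, P* = 50.8871.
With the tax, the buyer price exceeds the seller price by 42.7: (91 − 0.6Q) − (24.68 + 0.392Q) = 42.7 → Q' = 23.8105.
ΔQ = 66.8548 − 23.8105 = 43.0443; the wedge equals the tax, 42.7.
The triangle = ½ × 43.0443 × 42.7 = $919.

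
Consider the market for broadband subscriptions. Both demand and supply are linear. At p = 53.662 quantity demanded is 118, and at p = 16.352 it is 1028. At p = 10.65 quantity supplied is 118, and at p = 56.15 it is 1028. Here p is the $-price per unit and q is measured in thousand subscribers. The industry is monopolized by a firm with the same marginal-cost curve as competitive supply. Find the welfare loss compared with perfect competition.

Demand slope = (16.352 − 53.662)/(1028 − 118) = −0.041, so p = 58.5 − 0.041q.
Supply slope = (56.15 − 10.65)/(1028 − 118) = 0.05, so p = 4.75 + 0.05q.
Competitive equilibrium: 58.5 − 0.041q = 4.75 + 0.05q → q* = 590.65934, p* = 34.28297.
Marginal revenue: MR = 58.5 − 0.082q. Set MR = MC: 58.5 − 0.082q = 4.75 + 0.05q → q_m = 407.19697.
Price p_m = 58.5 − 0.041·407.19697 = 41.80492; MC(q_m) = 4.75 + 0.05·407.19697 = 25.10985.
Competitive q* = 590.65934, so Δq = 183.46237; wedge = 41.80492 − 25.10985 = 16.69507.
Welfare loss = ½ × 183.46237 × 16.69507 = $1531.46 thousand.

$1531.46 thousand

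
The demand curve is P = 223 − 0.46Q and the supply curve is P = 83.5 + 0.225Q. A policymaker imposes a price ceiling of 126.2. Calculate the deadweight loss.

Competitive equilibrium: 223 − 0.46Q = 83.5 + 0.225Q → Q* = 203.6496, P* = 129.3212.
At the ceiling P = 126.2, quantity supplied = (126.2 − 83.5)/0.225 = 189.7778.
Willingness to pay at Q' = 189.7778: 223 − 0.46·189.7778 = 135.7022.
ΔQ = 203.6496 − 189.7778 = 13.8718; wedge = 135.7022 − 126.2 = 9.5022.
Deadweight loss = ½ × 13.8718 × 9.5022 = 65.91.

65.91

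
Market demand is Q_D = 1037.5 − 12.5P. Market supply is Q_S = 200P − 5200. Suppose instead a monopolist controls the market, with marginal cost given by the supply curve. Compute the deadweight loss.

In inverse form: demand P = 83 − 0.08Q, supply P = 26 + 0.005Q.
Competitive equilibrium: 83 − 0.08Q = 26 + 0.005Q → Q* = 670.58824, P* = 29.35294.
Marginal revenue: MR = 83 − 0.16Q. Set MR = MC: 83 − 0.16Q = 26 + 0.005Q → Q_m = 345.45455.
Price P_m = 83 − 0.08·345.45455 = 55.36364; MC(Q_m) = 26 + 0.005·345.45455 = 27.72727.
Competitive Q* = 670.58824, so ΔQ = 325.13369; wedge = 55.36364 − 27.72727 = 27.63637.
DWL = ½ × 325.13369 × 27.63637 = 4492.76.

4492.76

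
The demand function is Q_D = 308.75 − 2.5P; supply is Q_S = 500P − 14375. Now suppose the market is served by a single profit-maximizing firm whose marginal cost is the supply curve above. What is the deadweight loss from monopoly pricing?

2777.63

In inverse form: demand P = 123.5 − 0.4Q, supply P = 28.75 + 0.002Q.
Competitive equilibrium: 123.5 − 0.4Q = 28.75 + 0.002Q → Q* = 235.6965, P* = 29.2214.
Marginal revenue: MR = 123.5 − 0.8Q. Set MR = MC: 123.5 − 0.8Q = 28.75 + 0.002Q → Q_m = 118.1421.
Price P_m = 123.5 − 0.4·118.1421 = 76.2432; MC(Q_m) = 28.75 + 0.002·118.1421 = 28.9863.
Competitive Q* = 235.6965, so ΔQ = 117.5544; wedge = 76.2432 − 28.9863 = 47.2569.
Welfare loss = ½ × 117.5544 × 47.2569 = 2777.63.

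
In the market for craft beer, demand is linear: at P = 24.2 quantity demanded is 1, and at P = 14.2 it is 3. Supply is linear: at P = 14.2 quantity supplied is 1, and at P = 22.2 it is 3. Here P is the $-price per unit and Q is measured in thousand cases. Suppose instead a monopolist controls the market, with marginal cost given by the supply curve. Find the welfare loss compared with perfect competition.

Demand slope = (14.2 − 24.2)/(3 − 1) = −5, so P = 29.2 − 5Q.
Supply slope = (22.2 − 14.2)/(3 − 1) = 4, so P = 10.2 + 4Q.
Competitive equilibrium: 29.2 − 5Q = 10.2 + 4Q → Q* = 2.1111, P* = 18.6444.
Marginal revenue: MR = 29.2 − 10Q. Set MR = MC: 29.2 − 10Q = 10.2 + 4Q → Q_m = 1.3571.
Price P_m = 29.2 − 5·1.3571 = 22.4145; MC(Q_m) = 10.2 + 4·1.3571 = 15.6284.
Competitive Q* = 2.1111, so ΔQ = 0.754; wedge = 22.4145 − 15.6284 = 6.7861.
The triangle = ½ × 0.754 × 6.7861 = $2.56 thousand.

$2.56 thousand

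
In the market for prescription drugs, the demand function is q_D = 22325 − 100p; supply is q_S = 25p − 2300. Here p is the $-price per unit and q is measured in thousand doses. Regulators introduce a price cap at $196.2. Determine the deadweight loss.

In inverse form: demand p = 223.25 − 0.01q, supply p = 92 + 0.04q.
Competitive equilibrium: 223.25 − 0.01q = 92 + 0.04q → q* = 2625, p* = 197.
At the ceiling p = 196.2, quantity supplied = (196.2 − 92)/0.04 = 2605.
Willingness to pay at q' = 2605: 223.25 − 0.01·2605 = 197.2.
Δq = 2625 − 2605 = 20; wedge = 197.2 − 196.2 = 1.
The triangle = ½ × 20 × 1 = $10 thousand.

$10 thousand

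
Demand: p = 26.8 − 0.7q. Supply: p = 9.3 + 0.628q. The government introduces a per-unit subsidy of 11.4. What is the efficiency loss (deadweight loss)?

48.93

Competitive equilibrium: 26.8 − 0.7q = 9.3 + 0.628q → q* = 13.1777, p* = 17.5756.
The subsidy lowers effective supply by 11.4: p = 0.628q − 2.1.
New quantity: 26.8 − 0.7q = 0.628q − 2.1 → q' = 21.762.
Overproduction Δq = 21.762 − 13.1777 = 8.5843; wedge = subsidy = 11.4.
Deadweight loss = ½ × 8.5843 × 11.4 = 48.93.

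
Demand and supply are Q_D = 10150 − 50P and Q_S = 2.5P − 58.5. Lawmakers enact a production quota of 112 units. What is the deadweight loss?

20919.23

In inverse form: demand P = 203 − 0.02Q, supply P = 23.4 + 0.4Q.
Competitive equilibrium: 203 − 0.02Q = 23.4 + 0.4Q → Q* = 427.619, P* = 194.4476.
At Q = 112: demand price = 203 − 0.02·112 = 200.76; supply price = 23.4 + 0.4·112 = 68.2.
ΔQ = 427.619 − 112 = 315.619; wedge = 200.76 − 68.2 = 132.56.
The triangle = ½ × 315.619 × 132.56 = 20919.23.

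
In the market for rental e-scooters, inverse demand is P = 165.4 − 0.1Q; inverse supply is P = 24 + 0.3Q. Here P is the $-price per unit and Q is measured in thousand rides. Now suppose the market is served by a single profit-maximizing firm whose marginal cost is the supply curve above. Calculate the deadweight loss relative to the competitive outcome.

Competitive equilibrium: 165.4 − 0.1Q = 24 + 0.3Q → Q* = 353.5, P* = 130.05.
Marginal revenue: MR = 165.4 − 0.2Q. Set MR = MC: 165.4 − 0.2Q = 24 + 0.3Q → Q_m = 282.8.
Price P_m = 165.4 − 0.1·282.8 = 137.12; MC(Q_m) = 24 + 0.3·282.8 = 108.84.
Competitive Q* = 353.5, so ΔQ = 70.7; wedge = 137.12 − 108.84 = 28.28.
DWL = ½ × 70.7 × 28.28 = $999.698 thousand.

$999.698 thousand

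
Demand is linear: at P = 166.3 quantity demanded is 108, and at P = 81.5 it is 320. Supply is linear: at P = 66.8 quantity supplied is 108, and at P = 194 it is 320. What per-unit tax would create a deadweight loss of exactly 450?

Demand slope = (81.5 − 166.3)/(320 − 108) = −0.4, so P = 209.5 − 0.4Q.
Supply slope = (194 − 66.8)/(320 − 108) = 0.6, so P = 2 + 0.6Q.
Competitive equilibrium: 209.5 − 0.4Q = 2 + 0.6Q → Q* = 207.5, P* = 126.5.
A tax t gives ΔQ = t/1 and wedge t, so DWL = t²/2.
t²/2 = 450 → t² = 900 → t = 30.

30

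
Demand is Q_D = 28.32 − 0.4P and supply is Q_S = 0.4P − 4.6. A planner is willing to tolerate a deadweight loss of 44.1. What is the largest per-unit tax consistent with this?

In inverse form: demand P = 70.8 − 2.5Q, supply P = 11.5 + 2.5Q.
Competitive equilibrium: 70.8 − 2.5Q = 11.5 + 2.5Q → Q* = 11.86, P* = 41.15.
A tax t gives ΔQ = t/5 and wedge t, so DWL = t²/10.
t²/10 = 44.1 → t² = 441 → t = 21.

21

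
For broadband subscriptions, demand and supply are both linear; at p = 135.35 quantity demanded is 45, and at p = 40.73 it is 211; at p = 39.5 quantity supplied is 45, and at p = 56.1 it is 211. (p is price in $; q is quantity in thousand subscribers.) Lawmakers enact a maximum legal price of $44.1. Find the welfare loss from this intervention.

$3155.90 thousand

Demand slope = (40.73 − 135.35)/(211 − 45) = −0.57, so p = 161 − 0.57q.
Supply slope = (56.1 − 39.5)/(211 − 45) = 0.1, so p = 35 + 0.1q.
Competitive equilibrium: 161 − 0.57q = 35 + 0.1q → q* = 188.0597, p* = 53.806.
At the ceiling p = 44.1, quantity supplied = (44.1 − 35)/0.1 = 91.
Willingness to pay at q' = 91: 161 − 0.57·91 = 109.13.
Δq = 188.0597 − 91 = 97.0597; wedge = 109.13 − 44.1 = 65.03.
Deadweight loss = ½ × 97.0597 × 65.03 = $3155.90 thousand.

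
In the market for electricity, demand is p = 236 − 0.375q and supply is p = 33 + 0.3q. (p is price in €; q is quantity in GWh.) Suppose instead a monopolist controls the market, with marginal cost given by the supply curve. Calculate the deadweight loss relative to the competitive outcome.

Competitive equilibrium: 236 − 0.375q = 33 + 0.3q → q* = 300.7407, p* = 123.2222.
Marginal revenue: MR = 236 − 0.75q. Set MR = MC: 236 − 0.75q = 33 + 0.3q → q_m = 193.3333.
Price p_m = 236 − 0.375·193.3333 = 163.5; MC(q_m) = 33 + 0.3·193.3333 = 91.
Competitive q* = 300.7407, so Δq = 107.4074; wedge = 163.5 − 91 = 72.5.
The triangle = ½ × 107.4074 × 72.5 = €3893.52.

€3893.52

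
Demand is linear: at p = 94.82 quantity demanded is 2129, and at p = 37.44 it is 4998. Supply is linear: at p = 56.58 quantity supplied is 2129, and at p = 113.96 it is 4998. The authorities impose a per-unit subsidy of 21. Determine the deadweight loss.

Demand slope = (37.44 − 94.82)/(4998 − 2129) = −0.02, so p = 137.4 − 0.02q.
Supply slope = (113.96 − 56.58)/(4998 − 2129) = 0.02, so p = 14 + 0.02q.
Competitive equilibrium: 137.4 − 0.02q = 14 + 0.02q → q* = 3085, p* = 75.7.
The subsidy lowers effective supply by 21: p = 0.02q − 7.
New quantity: 137.4 − 0.02q = 0.02q − 7 → q' = 3610.
Overproduction Δq = 3610 − 3085 = 525; wedge = subsidy = 21.
DWL = ½ × 525 × 21 = 5512.50.

5512.50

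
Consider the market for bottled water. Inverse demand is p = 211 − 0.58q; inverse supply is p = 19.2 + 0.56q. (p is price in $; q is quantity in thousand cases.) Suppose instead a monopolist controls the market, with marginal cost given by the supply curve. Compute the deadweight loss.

$1834.68 thousand

Competitive equilibrium: 211 − 0.58q = 19.2 + 0.56q → q* = 168.24561, p* = 113.41754.
Marginal revenue: MR = 211 − 1.16q. Set MR = MC: 211 − 1.16q = 19.2 + 0.56q → q_m = 111.51163.
Price p_m = 211 − 0.58·111.51163 = 146.32325; MC(q_m) = 19.2 + 0.56·111.51163 = 81.64651.
Competitive q* = 168.24561, so Δq = 56.73398; wedge = 146.32325 − 81.64651 = 64.67674.
Welfare loss = ½ × 56.73398 × 64.67674 = $1834.68 thousand.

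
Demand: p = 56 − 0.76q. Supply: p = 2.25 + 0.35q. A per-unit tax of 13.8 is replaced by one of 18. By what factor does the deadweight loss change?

1.701

Competitive equilibrium: 56 − 0.76q = 2.25 + 0.35q → q* = 48.4234, p* = 19.1982.
For a per-unit tax t: Δq = t/1.11, so DWL = ½·t·(t/1.11) = t²/2.22.
At t = 13.8: DWL = 85.784. At t = 18: DWL = 145.946.
Ratio = (18/13.8)² = 1.701.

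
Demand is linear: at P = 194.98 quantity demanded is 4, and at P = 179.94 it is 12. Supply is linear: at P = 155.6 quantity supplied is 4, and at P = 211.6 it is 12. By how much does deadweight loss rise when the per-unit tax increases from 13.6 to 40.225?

80.69

Demand slope = (179.94 − 194.98)/(12 − 4) = −1.88, so P = 202.5 − 1.88Q.
Supply slope = (211.6 − 155.6)/(12 − 4) = 7, so P = 127.6 + 7Q.
Competitive equilibrium: 202.5 − 1.88Q = 127.6 + 7Q → Q* = 8.4347, P* = 186.6428.
For a per-unit tax t: ΔQ = t/8.88, so DWL = ½·t·(t/8.88) = t²/17.76.
At t = 13.6: DWL = 10.414. At t = 40.225: DWL = 91.106.
Increase = 91.106 − 10.414 = 80.69.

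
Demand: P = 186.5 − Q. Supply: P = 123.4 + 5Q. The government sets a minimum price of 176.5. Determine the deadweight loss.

Competitive equilibrium: 186.5 − Q = 123.4 + 5Q → Q* = 10.5167, P* = 175.9833.
At the floor P = 176.5, quantity demanded = (186.5 − 176.5)/1 = 10.
Sellers' marginal cost at Q' = 10: 123.4 + 5·10 = 173.4.
ΔQ = 10.5167 − 10 = 0.5167; wedge = 176.5 − 173.4 = 3.1.
The triangle = ½ × 0.5167 × 3.1 = 0.80.

0.80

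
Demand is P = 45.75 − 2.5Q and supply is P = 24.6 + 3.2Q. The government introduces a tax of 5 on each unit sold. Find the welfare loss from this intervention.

Competitive equilibrium: 45.75 − 2.5Q = 24.6 + 3.2Q → Q* = 3.7105, P* = 36.4737.
With the tax, the buyer price exceeds the seller price by 5: (45.75 − 2.5Q) − (24.6 + 3.2Q) = 5 → Q' = 2.8333.
ΔQ = 3.7105 − 2.8333 = 0.8772; the wedge equals the tax, 5.
The triangle = ½ × 0.8772 × 5 = 2.19.

2.19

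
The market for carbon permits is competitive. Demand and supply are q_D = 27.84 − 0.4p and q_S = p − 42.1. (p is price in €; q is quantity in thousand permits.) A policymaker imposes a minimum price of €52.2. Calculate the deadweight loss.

In inverse form: demand p = 69.6 − 2.5q, supply p = 42.1 + q.
Competitive equilibrium: 69.6 − 2.5q = 42.1 + q → q* = 7.8571, p* = 49.9571.
At the floor p = 52.2, quantity demanded = (69.6 − 52.2)/2.5 = 6.96.
Sellers' marginal cost at q' = 6.96: 42.1 + 1·6.96 = 49.06.
Δq = 7.8571 − 6.96 = 0.8971; wedge = 52.2 − 49.06 = 3.14.
Welfare loss = ½ × 0.8971 × 3.14 = €1.41 thousand.

€1.41 thousand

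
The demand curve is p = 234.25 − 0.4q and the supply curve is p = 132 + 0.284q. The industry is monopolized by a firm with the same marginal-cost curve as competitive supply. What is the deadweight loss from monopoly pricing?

1040.64

Competitive equilibrium: 234.25 − 0.4q = 132 + 0.284q → q* = 149.4883, p* = 174.4547.
Marginal revenue: MR = 234.25 − 0.8q. Set MR = MC: 234.25 − 0.8q = 132 + 0.284q → q_m = 94.3266.
Price p_m = 234.25 − 0.4·94.3266 = 196.5194; MC(q_m) = 132 + 0.284·94.3266 = 158.7888.
Competitive q* = 149.4883, so Δq = 55.1617; wedge = 196.5194 − 158.7888 = 37.7306.
Deadweight loss = ½ × 55.1617 × 37.7306 = 1040.64.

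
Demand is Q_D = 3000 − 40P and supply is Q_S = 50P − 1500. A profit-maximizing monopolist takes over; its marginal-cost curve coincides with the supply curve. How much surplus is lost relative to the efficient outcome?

2869.90

In inverse form: demand P = 75 − 0.025Q, supply P = 30 + 0.02Q.
Competitive equilibrium: 75 − 0.025Q = 30 + 0.02Q → Q* = 1000, P* = 50.
Marginal revenue: MR = 75 − 0.05Q. Set MR = MC: 75 − 0.05Q = 30 + 0.02Q → Q_m = 642.85714.
Price P_m = 75 − 0.025·642.85714 = 58.92857; MC(Q_m) = 30 + 0.02·642.85714 = 42.85714.
Competitive Q* = 1000, so ΔQ = 357.14286; wedge = 58.92857 − 42.85714 = 16.07143.
Welfare loss = ½ × 357.14286 × 16.07143 = 2869.90.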